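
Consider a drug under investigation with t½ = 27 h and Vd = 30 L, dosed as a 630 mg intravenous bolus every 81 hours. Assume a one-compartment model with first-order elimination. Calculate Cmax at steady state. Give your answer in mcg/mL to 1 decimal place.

24.0 mcg/mL

The dosing interval is 3 half-lives, so f = 2^(−3) = 0.125.
Accumulation ratio R = 1/(1 − f) = 1/0.875 = 8/7.
Single-dose peak C₀ = D/Vd = 630/30 = 21 mcg/mL.
Steady-state peak Cmax,ss = C₀·R = 21 × 8/7 ≈ 24.000 mcg/mL.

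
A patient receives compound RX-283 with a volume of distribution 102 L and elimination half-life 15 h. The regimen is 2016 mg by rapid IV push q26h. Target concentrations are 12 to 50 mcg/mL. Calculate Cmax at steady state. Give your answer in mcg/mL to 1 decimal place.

Over one 26-h interval, 26/15 ≈ 1.7333 half-lives elapse, leaving f ≈ 0.3008 of each dose.
At steady state, accumulation factor R = 1/(1 − e^(−kτ)) ≈ 1.4302.
Each bolus raises the concentration by D/Vd = 2016/102 ≈ 19.765 mcg/mL.
Steady-state peak Cmax,ss = C₀·R ≈ 19.765 × 1.4302 ≈ 28.268 mcg/mL.
Peak 28.3 mcg/mL vs MTC 50 mcg/mL: below toxic threshold.

28.3 mcg/mL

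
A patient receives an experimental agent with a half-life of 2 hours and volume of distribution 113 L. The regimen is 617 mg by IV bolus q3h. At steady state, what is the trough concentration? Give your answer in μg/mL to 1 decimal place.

τ/t½ = 3/2 ≈ 1.5, so fraction remaining f = (1/2)^(3/2) ≈ 0.3536.
Accumulation ratio R = 1/(1 − f) ≈ 1/0.6464 ≈ 1.5470.
Single-dose peak C₀ = D/Vd = 617/113 ≈ 5.460 μg/mL.
Steady-state peak Cmax,ss = C₀·R ≈ 5.460 × 1.5470 ≈ 8.447 μg/mL.
Steady-state trough Cmin,ss = Cmax,ss·f ≈ 8.447 × 0.3536 ≈ 2.987 μg/mL.

3.0 μg/mL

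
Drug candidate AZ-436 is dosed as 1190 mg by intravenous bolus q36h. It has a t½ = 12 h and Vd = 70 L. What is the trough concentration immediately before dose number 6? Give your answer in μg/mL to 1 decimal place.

f = (1/2)^(τ/t½) = (1/2)^(36/12) ≈ 0.1250.
C₀ = D/Vd = 1190/70 ≈ 17.000 μg/mL.
Before the 6th dose, 5 doses have been given. Superposition: Cmin = C₀·(f + f² + … + f^5).
≈ 17.000 × (0.1250 + 0.0156 + 0.0020 + 0.0002 + 0.0000) ≈ 17.000 × 0.1428 ≈ 2.428 μg/mL.

2.4 μg/mL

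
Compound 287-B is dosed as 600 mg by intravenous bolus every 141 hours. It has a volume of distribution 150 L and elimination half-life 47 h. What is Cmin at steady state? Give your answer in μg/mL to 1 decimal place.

0.6 μg/mL

The dosing interval is 3 half-lives, so f = 2^(−3) = 0.125.
At steady state, R = 1/(1 − 0.125) = 8/7.
Single-dose peak C₀ = D/Vd = 600/150 = 4 μg/mL.
Steady-state peak Cmax,ss = C₀·R = 4 × 8/7 ≈ 4.571 μg/mL.
Steady-state trough Cmin,ss = Cmax,ss·f ≈ 4.571 × 0.125 ≈ 0.571 μg/mL.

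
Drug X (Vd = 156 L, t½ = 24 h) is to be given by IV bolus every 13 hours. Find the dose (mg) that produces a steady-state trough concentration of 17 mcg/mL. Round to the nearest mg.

τ/t½ = 13/24 ≈ 0.54167, so f = (1/2)^(13/24) ≈ 0.686977.
Cmin,ss = (D/Vd)·f/(1−f), so D = Cmin,ss·Vd·(1−f)/f.
D = 17 × 156 × (1−f)/f ≈ 17 × 156 × 0.45565 ≈ 1208.38 mg.

1208 mg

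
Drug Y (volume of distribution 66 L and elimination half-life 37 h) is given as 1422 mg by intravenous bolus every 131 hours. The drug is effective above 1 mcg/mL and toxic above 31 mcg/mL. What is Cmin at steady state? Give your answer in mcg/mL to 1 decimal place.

τ/t½ = 131/37 ≈ 3.5405, so fraction remaining f = (1/2)^(131/37) ≈ 0.0859.
Each bolus raises the concentration by D/Vd = 1422/66 ≈ 21.545 mcg/mL.
Steady-state trough Cmin,ss = C₀·f/(1−f) ≈ 21.545 × 0.0859/0.9141 ≈ 2.025 mcg/mL.
Trough 2.0 mcg/mL vs MEC 1 mcg/mL: adequate.

2.0 mcg/mL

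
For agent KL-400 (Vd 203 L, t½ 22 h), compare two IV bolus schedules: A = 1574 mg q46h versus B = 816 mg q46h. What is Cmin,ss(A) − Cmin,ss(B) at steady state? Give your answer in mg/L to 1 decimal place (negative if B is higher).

1.1 mg/L

Regimen A: f = (1/2)^(46/22) ≈ 0.2347; Cmin,ss = (1574/203)·f/(1−f) ≈ 2.378 mg/L.
Regimen B: f = (1/2)^(46/22) ≈ 0.2347; Cmin,ss = (816/203)·f/(1−f) ≈ 1.233 mg/L.
Difference ≈ 2.378 − 1.233 ≈ 1.145 mg/L.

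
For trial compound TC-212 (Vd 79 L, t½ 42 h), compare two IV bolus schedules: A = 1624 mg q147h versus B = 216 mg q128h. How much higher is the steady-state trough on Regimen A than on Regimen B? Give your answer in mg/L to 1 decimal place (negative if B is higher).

1.6 mg/L

Regimen A: f = (1/2)^(147/42) ≈ 0.0884; Cmin,ss = (1624/79)·f/(1−f) ≈ 1.993 mg/L.
Regimen B: f = (1/2)^(128/42) ≈ 0.1209; Cmin,ss = (216/79)·f/(1−f) ≈ 0.376 mg/L.
Difference ≈ 1.993 − 0.376 ≈ 1.617 mg/L.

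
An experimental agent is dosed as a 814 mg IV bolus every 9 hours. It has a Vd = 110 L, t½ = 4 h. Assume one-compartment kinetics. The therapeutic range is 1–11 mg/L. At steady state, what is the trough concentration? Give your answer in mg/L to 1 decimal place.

τ/t½ = 9/4 ≈ 2.25, so fraction remaining f = (1/2)^(9/4) ≈ 0.2102.
At steady state, accumulation factor R = 1/(1 − e^(−kτ)) ≈ 1.2661.
Single-dose peak C₀ = D/Vd = 814/110 ≈ 7.400 mg/L.
Steady-state peak Cmax,ss = C₀·R ≈ 7.400 × 1.2661 ≈ 9.369 mg/L.
Steady-state trough Cmin,ss = Cmax,ss·f ≈ 9.369 × 0.2102 ≈ 1.969 mg/L.
Trough 2.0 mg/L vs MEC 1 mg/L: adequate.

2.0 mg/L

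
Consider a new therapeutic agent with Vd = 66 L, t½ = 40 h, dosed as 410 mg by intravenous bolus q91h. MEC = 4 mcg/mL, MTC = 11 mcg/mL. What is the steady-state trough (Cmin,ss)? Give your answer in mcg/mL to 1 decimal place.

Over one 91-h interval, 91/40 ≈ 2.275 half-lives elapse, leaving f ≈ 0.2066 of each dose.
At steady state, accumulation factor R = 1/(1 − e^(−kτ)) ≈ 1.2604.
Each bolus raises the concentration by D/Vd = 410/66 ≈ 6.212 mcg/mL.
Steady-state peak Cmax,ss = C₀·R ≈ 6.212 × 1.2604 ≈ 7.830 mcg/mL.
Steady-state trough Cmin,ss = Cmax,ss·f ≈ 7.830 × 0.2066 ≈ 1.618 mcg/mL.
Trough 1.6 mcg/mL vs MEC 4 mcg/mL: subtherapeutic.

1.6 mcg/mL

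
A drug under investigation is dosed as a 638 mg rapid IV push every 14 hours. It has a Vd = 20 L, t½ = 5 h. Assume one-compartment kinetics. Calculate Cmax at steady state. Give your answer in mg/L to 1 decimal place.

37.2 mg/L

τ/t½ = 14/5 ≈ 2.8, so fraction remaining f = (1/2)^(14/5) ≈ 0.1436.
At steady state, accumulation factor R = 1/(1 − e^(−kτ)) ≈ 1.1677.
Each bolus raises the concentration by D/Vd = 638/20 ≈ 31.900 mg/L.
Cmax,ss = C₀/(1 − f) ≈ 31.900/0.8564 ≈ 37.249 mg/L.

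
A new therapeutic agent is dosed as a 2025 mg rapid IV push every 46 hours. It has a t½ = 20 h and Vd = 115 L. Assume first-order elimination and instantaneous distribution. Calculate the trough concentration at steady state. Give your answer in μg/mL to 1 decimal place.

k = ln2/t½ = ln2/20 ≈ 0.034657 h⁻¹; fraction remaining f = e^(−kτ) = e^(−0.034657×46) ≈ 0.2031.
At steady state, accumulation factor R = 1/(1 − e^(−kτ)) ≈ 1.2549.
Single-dose peak C₀ = D/Vd = 2025/115 ≈ 17.609 μg/mL.
Cmax,ss = C₀/(1 − f) ≈ 17.609/0.7969 ≈ 22.097 μg/mL.
Steady-state trough Cmin,ss = Cmax,ss·f ≈ 22.097 × 0.2031 ≈ 4.488 μg/mL.

4.5 μg/mL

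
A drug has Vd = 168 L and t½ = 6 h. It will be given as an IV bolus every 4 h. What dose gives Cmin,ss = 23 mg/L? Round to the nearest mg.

τ/t½ = 4/6 ≈ 0.66667, so f = (1/2)^(4/6) ≈ 0.629961.
Cmin,ss = (D/Vd)·f/(1−f), so D = Cmin,ss·Vd·(1−f)/f.
D = 23 × 168 × (1−f)/f ≈ 23 × 168 × 0.58740 ≈ 2269.71 mg.

2270 mg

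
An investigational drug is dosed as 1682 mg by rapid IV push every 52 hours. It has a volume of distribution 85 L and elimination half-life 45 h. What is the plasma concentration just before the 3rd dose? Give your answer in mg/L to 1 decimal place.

f = (1/2)^(τ/t½) = (1/2)^(52/45) ≈ 0.4489.
C₀ = D/Vd = 1682/85 ≈ 19.788 mg/L.
Before the 3rd dose, 2 doses have been given. Superposition: Cmin = C₀·(f + f²).
≈ 19.788 × (0.4489 + 0.2015) ≈ 19.788 × 0.6504 ≈ 12.870 mg/L.

12.9 mg/L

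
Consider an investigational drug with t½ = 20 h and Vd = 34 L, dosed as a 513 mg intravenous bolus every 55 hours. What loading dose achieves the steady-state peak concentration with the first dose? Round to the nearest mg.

603 mg

f = (1/2)^(55/20) ≈ 0.148651; accumulation ratio R = 1/(1−f) ≈ 1.17461.
Loading dose to hit Cmax,ss on first dose: D_load = D_maint·R ≈ 513 × 1.17461 ≈ 602.57 mg.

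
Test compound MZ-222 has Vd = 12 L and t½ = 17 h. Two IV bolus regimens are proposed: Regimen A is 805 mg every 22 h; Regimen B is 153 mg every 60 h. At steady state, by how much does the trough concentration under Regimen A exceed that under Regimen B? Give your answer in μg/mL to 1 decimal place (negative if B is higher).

45.0 μg/mL

Regimen A: f = (1/2)^(22/17) ≈ 0.4078; Cmin,ss = (805/12)·f/(1−f) ≈ 46.195 μg/mL.
Regimen B: f = (1/2)^(60/17) ≈ 0.0866; Cmin,ss = (153/12)·f/(1−f) ≈ 1.209 μg/mL.
Difference ≈ 46.195 − 1.209 ≈ 44.986 μg/mL.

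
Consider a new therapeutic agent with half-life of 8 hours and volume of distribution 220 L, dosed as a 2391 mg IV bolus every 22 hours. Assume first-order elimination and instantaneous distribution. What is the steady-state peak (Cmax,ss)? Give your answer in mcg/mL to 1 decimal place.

Over one 22-h interval, 22/8 ≈ 2.75 half-lives elapse, leaving f ≈ 0.1487 of each dose.
At steady state, accumulation factor R = 1/(1 − e^(−kτ)) ≈ 1.1747.
Single-dose peak C₀ = D/Vd = 2391/220 ≈ 10.868 mcg/mL.
Cmax,ss = C₀/(1 − f) ≈ 10.868/0.8513 ≈ 12.766 mcg/mL.

12.8 mcg/mL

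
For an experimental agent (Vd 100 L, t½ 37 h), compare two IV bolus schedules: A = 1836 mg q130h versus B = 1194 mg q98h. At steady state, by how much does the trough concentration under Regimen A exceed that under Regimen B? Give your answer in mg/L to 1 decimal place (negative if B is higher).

-0.5 mg/L

Regimen A: f = (1/2)^(130/37) ≈ 0.0876; Cmin,ss = (1836/100)·f/(1−f) ≈ 1.763 mg/L.
Regimen B: f = (1/2)^(98/37) ≈ 0.1595; Cmin,ss = (1194/100)·f/(1−f) ≈ 2.266 mg/L.
Difference ≈ 1.763 − 2.266 ≈ -0.503 mg/L.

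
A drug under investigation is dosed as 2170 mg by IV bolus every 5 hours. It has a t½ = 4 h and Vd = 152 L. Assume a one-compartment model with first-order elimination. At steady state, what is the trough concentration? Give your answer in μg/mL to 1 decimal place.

10.4 μg/mL

Over one 5-h interval, 5/4 ≈ 1.25 half-lives elapse, leaving f ≈ 0.4204 of each dose.
At steady state, accumulation factor R = 1/(1 − e^(−kτ)) ≈ 1.7253.
Single-dose peak C₀ = D/Vd = 2170/152 ≈ 14.276 μg/mL.
Steady-state peak Cmax,ss = C₀·R ≈ 14.276 × 1.7253 ≈ 24.630 μg/mL.
Steady-state trough Cmin,ss = Cmax,ss·f ≈ 24.630 × 0.4204 ≈ 10.354 μg/mL.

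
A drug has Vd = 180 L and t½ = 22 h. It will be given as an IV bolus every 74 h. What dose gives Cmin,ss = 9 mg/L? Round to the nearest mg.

15055 mg

τ/t½ = 74/22 ≈ 3.3636, so f = (1/2)^(74/22) ≈ 0.097150.
Cmin,ss = (D/Vd)·f/(1−f), so D = Cmin,ss·Vd·(1−f)/f.
D = 9 × 180 × (1−f)/f ≈ 9 × 180 × 9.29336 ≈ 15055.24 mg.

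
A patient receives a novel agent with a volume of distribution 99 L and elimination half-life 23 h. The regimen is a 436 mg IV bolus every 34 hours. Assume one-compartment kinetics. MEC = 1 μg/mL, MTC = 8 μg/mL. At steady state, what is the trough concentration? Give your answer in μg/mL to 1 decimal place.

2.5 μg/mL

k = ln2/t½ = ln2/23 ≈ 0.030137 h⁻¹; fraction remaining f = e^(−kτ) = e^(−0.030137×34) ≈ 0.3589.
Each bolus raises the concentration by D/Vd = 436/99 ≈ 4.404 μg/mL.
Steady-state trough Cmin,ss = C₀·f/(1−f) ≈ 4.404 × 0.3589/0.6411 ≈ 2.465 μg/mL.
Trough 2.5 μg/mL vs MEC 1 μg/mL: adequate.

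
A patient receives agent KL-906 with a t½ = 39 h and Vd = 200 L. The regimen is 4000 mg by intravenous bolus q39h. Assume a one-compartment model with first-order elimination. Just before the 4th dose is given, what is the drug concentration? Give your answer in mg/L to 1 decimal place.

f = (1/2)^(τ/t½) = (1/2)^(39/39) ≈ 0.5000.
C₀ = D/Vd = 4000/200 ≈ 20.000 mg/L.
Before the 4th dose, 3 doses have been given. Superposition: Cmin = C₀·(f + f² + … + f^3).
≈ 20.000 × (0.5000 + 0.2500 + 0.1250) ≈ 20.000 × 0.8750 ≈ 17.500 mg/L.

17.5 mg/L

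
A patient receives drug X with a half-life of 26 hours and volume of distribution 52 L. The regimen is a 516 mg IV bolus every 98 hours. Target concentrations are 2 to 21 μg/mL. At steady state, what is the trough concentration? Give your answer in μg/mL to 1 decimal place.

Over one 98-h interval, 98/26 ≈ 3.7692 half-lives elapse, leaving f ≈ 0.0733 of each dose.
At steady state, accumulation factor R = 1/(1 − e^(−kτ)) ≈ 1.0791.
Each bolus raises the concentration by D/Vd = 516/52 ≈ 9.923 μg/mL.
Cmax,ss = C₀/(1 − f) ≈ 9.923/0.9267 ≈ 10.708 μg/mL.
Steady-state trough Cmin,ss = Cmax,ss·f ≈ 10.708 × 0.0733 ≈ 0.785 μg/mL.
Trough 0.8 μg/mL vs MEC 2 μg/mL: subtherapeutic.

0.8 μg/mL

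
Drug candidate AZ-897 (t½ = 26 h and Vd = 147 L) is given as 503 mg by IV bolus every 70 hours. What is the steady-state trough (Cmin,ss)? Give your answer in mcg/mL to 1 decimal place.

0.6 mcg/mL

k = ln2/t½ = ln2/26 ≈ 0.026660 h⁻¹; fraction remaining f = e^(−kτ) = e^(−0.026660×70) ≈ 0.1547.
Accumulation ratio R = 1/(1 − f) ≈ 1/0.8453 ≈ 1.1830.
Single-dose peak C₀ = D/Vd = 503/147 ≈ 3.422 mcg/mL.
Cmax,ss = C₀/(1 − f) ≈ 3.422/0.8453 ≈ 4.048 mcg/mL.
One interval later, Cmin,ss = Cmax,ss·e^(−kτ) ≈ 4.048 × 0.1547 ≈ 0.626 mcg/mL.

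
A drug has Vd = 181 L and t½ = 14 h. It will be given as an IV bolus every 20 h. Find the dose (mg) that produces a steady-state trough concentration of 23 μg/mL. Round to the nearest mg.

τ/t½ = 20/14 ≈ 1.4286, so f = (1/2)^(20/14) ≈ 0.371499.
Cmin,ss = (D/Vd)·f/(1−f), so D = Cmin,ss·Vd·(1−f)/f.
D = 23 × 181 × (1−f)/f ≈ 23 × 181 × 1.69180 ≈ 7042.96 mg.

7043 mg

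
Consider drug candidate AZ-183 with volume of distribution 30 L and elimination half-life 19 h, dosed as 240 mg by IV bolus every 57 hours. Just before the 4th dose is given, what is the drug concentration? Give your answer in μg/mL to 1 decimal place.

1.1 μg/mL

f = (1/2)^(τ/t½) = (1/2)^(57/19) ≈ 0.1250.
C₀ = D/Vd = 240/30 ≈ 8.000 μg/mL.
Before the 4th dose, 3 doses have been given. Superposition: Cmin = C₀·(f + f² + … + f^3).
≈ 8.000 × (0.1250 + 0.0156 + 0.0020) ≈ 8.000 × 0.1426 ≈ 1.141 μg/mL.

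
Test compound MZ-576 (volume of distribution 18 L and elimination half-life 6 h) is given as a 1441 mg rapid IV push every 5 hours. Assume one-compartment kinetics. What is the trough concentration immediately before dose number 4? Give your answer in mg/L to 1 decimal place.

f = (1/2)^(τ/t½) = (1/2)^(5/6) ≈ 0.5612.
C₀ = D/Vd = 1441/18 ≈ 80.056 mg/L.
Before the 4th dose, 3 doses have been given. Superposition: Cmin = C₀·(f + f² + … + f^3).
≈ 80.056 × (0.5612 + 0.3149 + 0.1767) ≈ 80.056 × 1.0528 ≈ 84.283 mg/L.

84.3 mg/L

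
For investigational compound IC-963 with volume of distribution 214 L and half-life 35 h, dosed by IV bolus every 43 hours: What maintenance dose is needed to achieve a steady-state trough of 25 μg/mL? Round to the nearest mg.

7187 mg

τ/t½ = 43/35 ≈ 1.2286, so f = (1/2)^(43/35) ≈ 0.426740.
Cmin,ss = (D/Vd)·f/(1−f), so D = Cmin,ss·Vd·(1−f)/f.
D = 25 × 214 × (1−f)/f ≈ 25 × 214 × 1.34335 ≈ 7186.92 mg.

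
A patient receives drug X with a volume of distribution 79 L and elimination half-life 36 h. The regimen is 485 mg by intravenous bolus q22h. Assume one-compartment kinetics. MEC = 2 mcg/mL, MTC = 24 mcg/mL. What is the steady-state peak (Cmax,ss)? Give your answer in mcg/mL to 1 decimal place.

k = ln2/t½ = ln2/36 ≈ 0.019254 h⁻¹; fraction remaining f = e^(−kτ) = e^(−0.019254×22) ≈ 0.6547.
At steady state, accumulation factor R = 1/(1 − e^(−kτ)) ≈ 2.8960.
Each bolus raises the concentration by D/Vd = 485/79 ≈ 6.139 mcg/mL.
Steady-state peak Cmax,ss = C₀·R ≈ 6.139 × 2.8960 ≈ 17.779 mcg/mL.
Peak 17.8 mcg/mL vs MTC 24 mcg/mL: below toxic threshold.

17.8 mcg/mL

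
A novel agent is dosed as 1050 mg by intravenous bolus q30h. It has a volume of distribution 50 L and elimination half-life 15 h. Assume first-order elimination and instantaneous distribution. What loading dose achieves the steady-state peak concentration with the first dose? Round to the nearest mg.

1400 mg

f = (1/2)^(30/15) ≈ 0.250000; accumulation ratio R = 1/(1−f) ≈ 1.33333.
Loading dose to hit Cmax,ss on first dose: D_load = D_maint·R ≈ 1050 × 1.33333 ≈ 1400.00 mg.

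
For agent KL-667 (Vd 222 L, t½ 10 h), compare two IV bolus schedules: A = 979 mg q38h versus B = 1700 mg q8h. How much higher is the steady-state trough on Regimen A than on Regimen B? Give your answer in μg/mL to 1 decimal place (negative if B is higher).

-10.0 μg/mL

Regimen A: f = (1/2)^(38/10) ≈ 0.0718; Cmin,ss = (979/222)·f/(1−f) ≈ 0.341 μg/mL.
Regimen B: f = (1/2)^(8/10) ≈ 0.5743; Cmin,ss = (1700/222)·f/(1−f) ≈ 10.331 μg/mL.
Difference ≈ 0.341 − 10.331 ≈ -9.990 μg/mL.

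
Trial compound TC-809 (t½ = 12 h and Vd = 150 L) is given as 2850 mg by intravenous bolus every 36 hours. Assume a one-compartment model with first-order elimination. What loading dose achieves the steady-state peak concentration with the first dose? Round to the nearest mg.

f = (1/2)^(36/12) ≈ 0.125000; accumulation ratio R = 1/(1−f) ≈ 1.14286.
Loading dose to hit Cmax,ss on first dose: D_load = D_maint·R ≈ 2850 × 1.14286 ≈ 3257.15 mg.

3257 mg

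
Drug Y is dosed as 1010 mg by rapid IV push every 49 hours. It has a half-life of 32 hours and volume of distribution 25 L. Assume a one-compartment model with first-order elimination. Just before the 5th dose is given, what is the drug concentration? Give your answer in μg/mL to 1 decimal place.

f = (1/2)^(τ/t½) = (1/2)^(49/32) ≈ 0.3460.
C₀ = D/Vd = 1010/25 ≈ 40.400 μg/mL.
Before the 5th dose, 4 doses have been given. Superposition: Cmin = C₀·(f + f² + … + f^4).
≈ 40.400 × (0.3460 + 0.1197 + 0.0414 + 0.0143) ≈ 40.400 × 0.5214 ≈ 21.065 μg/mL.

21.1 μg/mL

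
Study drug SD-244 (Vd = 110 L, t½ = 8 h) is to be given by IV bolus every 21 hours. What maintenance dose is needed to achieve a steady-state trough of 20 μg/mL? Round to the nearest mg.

11371 mg

τ/t½ = 21/8 ≈ 2.625, so f = (1/2)^(21/8) ≈ 0.162105.
Cmin,ss = (D/Vd)·f/(1−f), so D = Cmin,ss·Vd·(1−f)/f.
D = 20 × 110 × (1−f)/f ≈ 20 × 110 × 5.16884 ≈ 11371.45 mg.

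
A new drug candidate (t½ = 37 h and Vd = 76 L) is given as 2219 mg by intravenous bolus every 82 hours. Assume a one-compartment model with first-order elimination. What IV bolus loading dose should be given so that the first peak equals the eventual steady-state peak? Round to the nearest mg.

f = (1/2)^(82/37) ≈ 0.215205; accumulation ratio R = 1/(1−f) ≈ 1.27422.
Loading dose to hit Cmax,ss on first dose: D_load = D_maint·R ≈ 2219 × 1.27422 ≈ 2827.49 mg.

2827 mg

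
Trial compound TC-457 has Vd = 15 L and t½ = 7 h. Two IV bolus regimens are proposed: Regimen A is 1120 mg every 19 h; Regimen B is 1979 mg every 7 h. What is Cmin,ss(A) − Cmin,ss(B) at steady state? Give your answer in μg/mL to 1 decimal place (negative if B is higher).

Regimen A: f = (1/2)^(19/7) ≈ 0.1524; Cmin,ss = (1120/15)·f/(1−f) ≈ 13.425 μg/mL.
Regimen B: f = (1/2)^(7/7) ≈ 0.5000; Cmin,ss = (1979/15)·f/(1−f) ≈ 131.933 μg/mL.
Difference ≈ 13.425 − 131.933 ≈ -118.508 μg/mL.

-118.5 μg/mL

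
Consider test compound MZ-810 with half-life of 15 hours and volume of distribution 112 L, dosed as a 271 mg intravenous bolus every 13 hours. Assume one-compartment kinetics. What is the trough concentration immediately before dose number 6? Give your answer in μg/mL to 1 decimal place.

2.8 μg/mL

f = (1/2)^(τ/t½) = (1/2)^(13/15) ≈ 0.5484.
C₀ = D/Vd = 271/112 ≈ 2.420 μg/mL.
Before the 6th dose, 5 doses have been given. Superposition: Cmin = C₀·(f + f² + … + f^5).
≈ 2.420 × (0.5484 + 0.3007 + 0.1649 + 0.0904 + 0.0496) ≈ 2.420 × 1.1540 ≈ 2.793 μg/mL.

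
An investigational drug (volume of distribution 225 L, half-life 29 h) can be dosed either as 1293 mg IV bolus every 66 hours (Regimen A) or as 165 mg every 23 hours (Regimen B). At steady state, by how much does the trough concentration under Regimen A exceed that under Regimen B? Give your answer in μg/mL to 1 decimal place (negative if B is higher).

Regimen A: f = (1/2)^(66/29) ≈ 0.2065; Cmin,ss = (1293/225)·f/(1−f) ≈ 1.496 μg/mL.
Regimen B: f = (1/2)^(23/29) ≈ 0.5771; Cmin,ss = (165/225)·f/(1−f) ≈ 1.001 μg/mL.
Difference ≈ 1.496 − 1.001 ≈ 0.495 μg/mL.

0.5 μg/mL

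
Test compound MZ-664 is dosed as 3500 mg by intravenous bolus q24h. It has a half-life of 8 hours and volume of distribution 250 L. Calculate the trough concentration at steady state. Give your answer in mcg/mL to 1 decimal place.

2.0 mcg/mL

τ = 24 h = 3 half-lives, so f = (1/2)^3 = 0.125.
At steady state, R = 1/(1 − 0.125) = 8/7.
Single-dose peak C₀ = D/Vd = 3500/250 = 14 mcg/mL.
Steady-state peak Cmax,ss = C₀·R = 14 × 8/7 ≈ 16.000 mcg/mL.
Steady-state trough Cmin,ss = Cmax,ss·f ≈ 16.000 × 0.125 ≈ 2.000 mcg/mL.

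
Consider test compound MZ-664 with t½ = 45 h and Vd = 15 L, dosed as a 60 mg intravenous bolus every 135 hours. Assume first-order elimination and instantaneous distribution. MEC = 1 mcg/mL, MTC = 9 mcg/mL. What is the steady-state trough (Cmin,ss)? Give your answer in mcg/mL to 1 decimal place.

The dosing interval is 3 half-lives, so f = 2^(−3) = 0.125.
At steady state, R = 1/(1 − 0.125) = 8/7.
Single-dose peak C₀ = D/Vd = 60/15 = 4 mcg/mL.
Steady-state peak Cmax,ss = C₀·R = 4 × 8/7 ≈ 4.571 mcg/mL.
Steady-state trough Cmin,ss = Cmax,ss·f ≈ 4.571 × 0.125 ≈ 0.571 mcg/mL.
Trough 0.6 mcg/mL vs MEC 1 mcg/mL: subtherapeutic.

0.6 mcg/mL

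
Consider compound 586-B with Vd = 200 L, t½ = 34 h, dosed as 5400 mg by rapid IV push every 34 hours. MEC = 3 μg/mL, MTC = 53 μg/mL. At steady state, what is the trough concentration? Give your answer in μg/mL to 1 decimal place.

27.0 μg/mL

The dosing interval is 1 half-life, so f = 2^(−1) = 0.5.
At steady state, R = 1/(1 − 0.5) = 2/1.
Single-dose peak C₀ = D/Vd = 5400/200 = 27 μg/mL.
Steady-state peak Cmax,ss = C₀·R = 27 × 2/1 ≈ 54.000 μg/mL.
Steady-state trough Cmin,ss = Cmax,ss·f ≈ 54.000 × 0.5 ≈ 27.000 μg/mL.
Trough 27.0 μg/mL vs MEC 3 μg/mL: adequate.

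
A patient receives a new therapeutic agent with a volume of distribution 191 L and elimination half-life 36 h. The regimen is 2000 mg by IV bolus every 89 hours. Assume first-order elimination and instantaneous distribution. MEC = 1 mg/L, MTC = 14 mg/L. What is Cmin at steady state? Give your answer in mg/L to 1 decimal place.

k = ln2/t½ = ln2/36 ≈ 0.019254 h⁻¹; fraction remaining f = e^(−kτ) = e^(−0.019254×89) ≈ 0.1802.
Single-dose peak C₀ = D/Vd = 2000/191 ≈ 10.471 mg/L.
Steady-state trough Cmin,ss = C₀·f/(1−f) ≈ 10.471 × 0.1802/0.8198 ≈ 2.302 mg/L.
Trough 2.3 mg/L vs MEC 1 mg/L: adequate.

2.3 mg/L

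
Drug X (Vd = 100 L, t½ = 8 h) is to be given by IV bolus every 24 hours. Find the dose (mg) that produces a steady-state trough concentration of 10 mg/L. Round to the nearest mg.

τ/t½ = 24/8 ≈ 3, so f = (1/2)^(24/8) ≈ 0.125000.
Cmin,ss = (D/Vd)·f/(1−f), so D = Cmin,ss·Vd·(1−f)/f.
D = 10 × 100 × (1−f)/f ≈ 10 × 100 × 7.00000 ≈ 7000.00 mg.

7000 mg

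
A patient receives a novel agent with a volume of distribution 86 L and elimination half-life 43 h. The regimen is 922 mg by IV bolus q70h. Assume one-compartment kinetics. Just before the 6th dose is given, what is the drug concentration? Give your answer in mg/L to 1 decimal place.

5.1 mg/L

f = (1/2)^(τ/t½) = (1/2)^(70/43) ≈ 0.3236.
C₀ = D/Vd = 922/86 ≈ 10.721 mg/L.
Before the 6th dose, 5 doses have been given. Superposition: Cmin = C₀·(f + f² + … + f^5).
≈ 10.721 × (0.3236 + 0.1047 + 0.0339 + 0.0110 + 0.0035) ≈ 10.721 × 0.4767 ≈ 5.111 mg/L.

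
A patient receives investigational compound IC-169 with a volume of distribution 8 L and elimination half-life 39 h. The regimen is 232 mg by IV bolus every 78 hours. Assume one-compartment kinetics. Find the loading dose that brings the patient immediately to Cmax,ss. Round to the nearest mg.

309 mg

f = (1/2)^(78/39) ≈ 0.250000; accumulation ratio R = 1/(1−f) ≈ 1.33333.
Loading dose to hit Cmax,ss on first dose: D_load = D_maint·R ≈ 232 × 1.33333 ≈ 309.33 mg.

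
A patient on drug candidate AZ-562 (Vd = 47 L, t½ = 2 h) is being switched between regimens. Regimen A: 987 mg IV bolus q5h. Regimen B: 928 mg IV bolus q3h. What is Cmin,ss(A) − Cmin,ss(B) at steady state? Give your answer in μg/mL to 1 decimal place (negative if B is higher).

Regimen A: f = (1/2)^(5/2) ≈ 0.1768; Cmin,ss = (987/47)·f/(1−f) ≈ 4.510 μg/mL.
Regimen B: f = (1/2)^(3/2) ≈ 0.3536; Cmin,ss = (928/47)·f/(1−f) ≈ 10.801 μg/mL.
Difference ≈ 4.510 − 10.801 ≈ -6.291 μg/mL.

-6.3 μg/mL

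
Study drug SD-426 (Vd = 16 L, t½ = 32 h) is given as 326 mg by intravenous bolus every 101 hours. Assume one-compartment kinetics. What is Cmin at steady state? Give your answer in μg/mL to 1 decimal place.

2.6 μg/mL

Over one 101-h interval, 101/32 ≈ 3.1562 half-lives elapse, leaving f ≈ 0.1122 of each dose.
Single-dose peak C₀ = D/Vd = 326/16 ≈ 20.375 μg/mL.
Steady-state trough Cmin,ss = C₀·f/(1−f) ≈ 20.375 × 0.1122/0.8878 ≈ 2.575 μg/mL.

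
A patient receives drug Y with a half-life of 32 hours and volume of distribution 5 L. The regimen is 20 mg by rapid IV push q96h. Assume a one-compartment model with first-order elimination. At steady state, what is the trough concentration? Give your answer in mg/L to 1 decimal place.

τ = 96 h = 3 half-lives, so f = (1/2)^3 = 0.125.
At steady state, R = 1/(1 − 0.125) = 8/7.
Single-dose peak C₀ = D/Vd = 20/5 = 4 mg/L.
Steady-state peak Cmax,ss = C₀·R = 4 × 8/7 ≈ 4.571 mg/L.
Steady-state trough Cmin,ss = Cmax,ss·f ≈ 4.571 × 0.125 ≈ 0.571 mg/L.

0.6 mg/L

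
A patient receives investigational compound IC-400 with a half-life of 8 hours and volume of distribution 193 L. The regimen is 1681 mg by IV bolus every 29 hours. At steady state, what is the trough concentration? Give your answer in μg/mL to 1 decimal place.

Over one 29-h interval, 29/8 ≈ 3.625 half-lives elapse, leaving f ≈ 0.0811 of each dose.
At steady state, accumulation factor R = 1/(1 − e^(−kτ)) ≈ 1.0883.
Each bolus raises the concentration by D/Vd = 1681/193 ≈ 8.710 μg/mL.
Steady-state peak Cmax,ss = C₀·R ≈ 8.710 × 1.0883 ≈ 9.479 μg/mL.
Steady-state trough Cmin,ss = Cmax,ss·f ≈ 9.479 × 0.0811 ≈ 0.769 μg/mL.

0.8 μg/mL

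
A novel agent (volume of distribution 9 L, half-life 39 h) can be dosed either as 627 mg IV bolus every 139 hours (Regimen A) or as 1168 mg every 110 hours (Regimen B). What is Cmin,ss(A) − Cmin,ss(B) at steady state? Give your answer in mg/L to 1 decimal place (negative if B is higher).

-15.0 mg/L

Regimen A: f = (1/2)^(139/39) ≈ 0.0845; Cmin,ss = (627/9)·f/(1−f) ≈ 6.430 mg/L.
Regimen B: f = (1/2)^(110/39) ≈ 0.1416; Cmin,ss = (1168/9)·f/(1−f) ≈ 21.408 mg/L.
Difference ≈ 6.430 − 21.408 ≈ -14.978 mg/L.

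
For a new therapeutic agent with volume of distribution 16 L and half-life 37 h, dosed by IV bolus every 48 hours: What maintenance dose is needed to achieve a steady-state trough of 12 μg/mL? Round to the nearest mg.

280 mg

τ/t½ = 48/37 ≈ 1.2973, so f = (1/2)^(48/37) ≈ 0.406888.
Cmin,ss = (D/Vd)·f/(1−f), so D = Cmin,ss·Vd·(1−f)/f.
D = 12 × 16 × (1−f)/f ≈ 12 × 16 × 1.45768 ≈ 279.87 mg.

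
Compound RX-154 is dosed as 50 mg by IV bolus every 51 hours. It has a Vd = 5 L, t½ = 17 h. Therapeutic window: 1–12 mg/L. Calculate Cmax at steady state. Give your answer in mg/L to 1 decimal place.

The dosing interval is 3 half-lives, so f = 2^(−3) = 0.125.
Accumulation ratio R = 1/(1 − f) = 1/0.875 = 8/7.
Single-dose peak C₀ = D/Vd = 50/5 = 10 mg/L.
Steady-state peak Cmax,ss = C₀·R = 10 × 8/7 ≈ 11.429 mg/L.
Peak 11.4 mg/L vs MTC 12 mg/L: below toxic threshold.

11.4 mg/L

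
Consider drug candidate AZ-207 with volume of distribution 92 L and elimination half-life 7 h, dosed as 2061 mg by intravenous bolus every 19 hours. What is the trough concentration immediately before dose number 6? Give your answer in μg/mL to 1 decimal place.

4.0 μg/mL

f = (1/2)^(τ/t½) = (1/2)^(19/7) ≈ 0.1524.
C₀ = D/Vd = 2061/92 ≈ 22.402 μg/mL.
Before the 6th dose, 5 doses have been given. Superposition: Cmin = C₀·(f + f² + … + f^5).
≈ 22.402 × (0.1524 + 0.0232 + 0.0035 + 0.0005 + 0.0001) ≈ 22.402 × 0.1797 ≈ 4.026 μg/mL.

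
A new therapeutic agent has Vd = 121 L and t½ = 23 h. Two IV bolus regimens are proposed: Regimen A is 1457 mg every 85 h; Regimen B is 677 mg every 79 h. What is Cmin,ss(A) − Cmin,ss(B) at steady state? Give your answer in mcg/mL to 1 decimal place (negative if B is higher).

0.4 mcg/mL

Regimen A: f = (1/2)^(85/23) ≈ 0.0772; Cmin,ss = (1457/121)·f/(1−f) ≈ 1.007 mcg/mL.
Regimen B: f = (1/2)^(79/23) ≈ 0.0925; Cmin,ss = (677/121)·f/(1−f) ≈ 0.570 mcg/mL.
Difference ≈ 1.007 − 0.570 ≈ 0.437 mcg/mL.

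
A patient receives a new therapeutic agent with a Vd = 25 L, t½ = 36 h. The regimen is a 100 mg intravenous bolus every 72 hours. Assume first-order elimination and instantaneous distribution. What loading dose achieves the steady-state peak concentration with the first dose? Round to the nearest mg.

f = (1/2)^(72/36) ≈ 0.250000; accumulation ratio R = 1/(1−f) ≈ 1.33333.
Loading dose to hit Cmax,ss on first dose: D_load = D_maint·R ≈ 100 × 1.33333 ≈ 133.33 mg.

133 mg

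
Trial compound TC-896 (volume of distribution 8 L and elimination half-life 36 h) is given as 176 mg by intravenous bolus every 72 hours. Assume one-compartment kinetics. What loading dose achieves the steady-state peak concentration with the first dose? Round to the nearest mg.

235 mg

f = (1/2)^(72/36) ≈ 0.250000; accumulation ratio R = 1/(1−f) ≈ 1.33333.
Loading dose to hit Cmax,ss on first dose: D_load = D_maint·R ≈ 176 × 1.33333 ≈ 234.67 mg.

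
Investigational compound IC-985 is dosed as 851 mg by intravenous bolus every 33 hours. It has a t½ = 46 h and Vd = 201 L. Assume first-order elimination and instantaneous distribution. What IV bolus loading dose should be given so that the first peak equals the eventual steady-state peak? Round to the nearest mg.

2172 mg

f = (1/2)^(33/46) ≈ 0.608196; accumulation ratio R = 1/(1−f) ≈ 2.55230.
Loading dose to hit Cmax,ss on first dose: D_load = D_maint·R ≈ 851 × 2.55230 ≈ 2172.01 mg.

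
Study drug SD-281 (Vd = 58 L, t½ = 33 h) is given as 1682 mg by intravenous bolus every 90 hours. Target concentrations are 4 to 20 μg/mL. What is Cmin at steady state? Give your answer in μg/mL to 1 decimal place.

5.2 μg/mL

τ/t½ = 90/33 ≈ 2.7273, so fraction remaining f = (1/2)^(90/33) ≈ 0.1510.
Accumulation ratio R = 1/(1 − f) ≈ 1/0.8490 ≈ 1.1779.
Each bolus raises the concentration by D/Vd = 1682/58 ≈ 29.000 μg/mL.
Cmax,ss = C₀/(1 − f) ≈ 29.000/0.8490 ≈ 34.158 μg/mL.
One interval later, Cmin,ss = Cmax,ss·e^(−kτ) ≈ 34.158 × 0.1510 ≈ 5.158 μg/mL.
Trough 5.2 μg/mL vs MEC 4 μg/mL: adequate.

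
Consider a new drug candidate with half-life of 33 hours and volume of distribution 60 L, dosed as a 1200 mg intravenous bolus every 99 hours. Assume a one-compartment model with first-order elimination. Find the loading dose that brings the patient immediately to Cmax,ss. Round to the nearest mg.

f = (1/2)^(99/33) ≈ 0.125000; accumulation ratio R = 1/(1−f) ≈ 1.14286.
Loading dose to hit Cmax,ss on first dose: D_load = D_maint·R ≈ 1200 × 1.14286 ≈ 1371.43 mg.

1371 mg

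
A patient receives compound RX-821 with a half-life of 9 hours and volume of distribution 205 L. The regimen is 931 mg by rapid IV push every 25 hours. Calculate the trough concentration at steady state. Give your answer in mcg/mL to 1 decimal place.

0.8 mcg/mL

Over one 25-h interval, 25/9 ≈ 2.7778 half-lives elapse, leaving f ≈ 0.1458 of each dose.
Each bolus raises the concentration by D/Vd = 931/205 ≈ 4.541 mcg/mL.
Steady-state trough Cmin,ss = C₀·f/(1−f) ≈ 4.541 × 0.1458/0.8542 ≈ 0.775 mcg/mL.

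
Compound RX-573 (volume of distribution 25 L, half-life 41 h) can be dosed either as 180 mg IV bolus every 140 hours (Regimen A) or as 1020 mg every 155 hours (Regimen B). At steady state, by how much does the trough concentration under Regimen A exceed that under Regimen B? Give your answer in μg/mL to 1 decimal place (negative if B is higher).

Regimen A: f = (1/2)^(140/41) ≈ 0.0938; Cmin,ss = (180/25)·f/(1−f) ≈ 0.745 μg/mL.
Regimen B: f = (1/2)^(155/41) ≈ 0.0728; Cmin,ss = (1020/25)·f/(1−f) ≈ 3.203 μg/mL.
Difference ≈ 0.745 − 3.203 ≈ -2.458 μg/mL.

-2.5 μg/mL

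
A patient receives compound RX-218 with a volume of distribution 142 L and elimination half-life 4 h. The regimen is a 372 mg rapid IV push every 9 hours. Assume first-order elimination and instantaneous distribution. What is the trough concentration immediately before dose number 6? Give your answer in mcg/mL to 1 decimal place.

0.7 mcg/mL

f = (1/2)^(τ/t½) = (1/2)^(9/4) ≈ 0.2102.
C₀ = D/Vd = 372/142 ≈ 2.620 mcg/mL.
Before the 6th dose, 5 doses have been given. Superposition: Cmin = C₀·(f + f² + … + f^5).
≈ 2.620 × (0.2102 + 0.0442 + 0.0093 + 0.0020 + 0.0004) ≈ 2.620 × 0.2661 ≈ 0.697 mcg/mL.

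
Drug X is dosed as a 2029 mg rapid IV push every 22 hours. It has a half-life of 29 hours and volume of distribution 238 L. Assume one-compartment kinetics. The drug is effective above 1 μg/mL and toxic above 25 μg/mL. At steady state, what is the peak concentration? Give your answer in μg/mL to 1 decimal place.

20.8 μg/mL

k = ln2/t½ = ln2/29 ≈ 0.023902 h⁻¹; fraction remaining f = e^(−kτ) = e^(−0.023902×22) ≈ 0.5911.
At steady state, accumulation factor R = 1/(1 − e^(−kτ)) ≈ 2.4456.
Single-dose peak C₀ = D/Vd = 2029/238 ≈ 8.525 μg/mL.
Cmax,ss = C₀/(1 − f) ≈ 8.525/0.4089 ≈ 20.849 μg/mL.
Peak 20.8 μg/mL vs MTC 25 μg/mL: below toxic threshold.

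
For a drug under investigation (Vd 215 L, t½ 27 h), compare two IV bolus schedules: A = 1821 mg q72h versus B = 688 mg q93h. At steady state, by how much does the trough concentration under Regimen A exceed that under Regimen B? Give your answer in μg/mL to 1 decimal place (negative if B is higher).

1.3 μg/mL

Regimen A: f = (1/2)^(72/27) ≈ 0.1575; Cmin,ss = (1821/215)·f/(1−f) ≈ 1.583 μg/mL.
Regimen B: f = (1/2)^(93/27) ≈ 0.0919; Cmin,ss = (688/215)·f/(1−f) ≈ 0.324 μg/mL.
Difference ≈ 1.583 − 0.324 ≈ 1.259 μg/mL.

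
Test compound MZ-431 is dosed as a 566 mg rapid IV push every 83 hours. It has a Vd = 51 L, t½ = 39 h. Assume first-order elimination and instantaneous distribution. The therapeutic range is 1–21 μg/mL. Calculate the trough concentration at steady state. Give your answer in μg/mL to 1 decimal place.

τ/t½ = 83/39 ≈ 2.1282, so fraction remaining f = (1/2)^(83/39) ≈ 0.2287.
Single-dose peak C₀ = D/Vd = 566/51 ≈ 11.098 μg/mL.
Steady-state trough Cmin,ss = C₀·f/(1−f) ≈ 11.098 × 0.2287/0.7713 ≈ 3.291 μg/mL.
Trough 3.3 μg/mL vs MEC 1 μg/mL: adequate.

3.3 μg/mL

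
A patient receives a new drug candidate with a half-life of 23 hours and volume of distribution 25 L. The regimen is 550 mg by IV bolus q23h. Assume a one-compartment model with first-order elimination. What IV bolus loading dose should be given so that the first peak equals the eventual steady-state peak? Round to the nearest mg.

1100 mg

f = (1/2)^(23/23) ≈ 0.500000; accumulation ratio R = 1/(1−f) ≈ 2.00000.
Loading dose to hit Cmax,ss on first dose: D_load = D_maint·R ≈ 550 × 2.00000 ≈ 1100.00 mg.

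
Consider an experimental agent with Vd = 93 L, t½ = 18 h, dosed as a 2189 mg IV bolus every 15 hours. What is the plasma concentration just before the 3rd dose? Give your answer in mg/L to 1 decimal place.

20.6 mg/L

f = (1/2)^(τ/t½) = (1/2)^(15/18) ≈ 0.5612.
C₀ = D/Vd = 2189/93 ≈ 23.538 mg/L.
Before the 3rd dose, 2 doses have been given. Superposition: Cmin = C₀·(f + f²).
≈ 23.538 × (0.5612 + 0.3149) ≈ 23.538 × 0.8761 ≈ 20.622 mg/L.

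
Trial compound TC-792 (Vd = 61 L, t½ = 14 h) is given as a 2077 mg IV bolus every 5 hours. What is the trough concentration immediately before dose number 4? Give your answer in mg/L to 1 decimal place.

f = (1/2)^(τ/t½) = (1/2)^(5/14) ≈ 0.7807.
C₀ = D/Vd = 2077/61 ≈ 34.049 mg/L.
Before the 4th dose, 3 doses have been given. Superposition: Cmin = C₀·(f + f² + … + f^3).
≈ 34.049 × (0.7807 + 0.6095 + 0.4758) ≈ 34.049 × 1.8660 ≈ 63.535 mg/L.

63.5 mg/L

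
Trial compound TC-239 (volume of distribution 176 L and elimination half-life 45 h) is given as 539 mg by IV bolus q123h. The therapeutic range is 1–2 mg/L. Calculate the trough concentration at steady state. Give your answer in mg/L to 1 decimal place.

τ/t½ = 123/45 ≈ 2.7333, so fraction remaining f = (1/2)^(123/45) ≈ 0.1504.
Accumulation ratio R = 1/(1 − f) ≈ 1/0.8496 ≈ 1.1770.
Single-dose peak C₀ = D/Vd = 539/176 ≈ 3.062 mg/L.
Cmax,ss = C₀/(1 − f) ≈ 3.062/0.8496 ≈ 3.604 mg/L.
One interval later, Cmin,ss = Cmax,ss·e^(−kτ) ≈ 3.604 × 0.1504 ≈ 0.542 mg/L.
Trough 0.5 mg/L vs MEC 1 mg/L: subtherapeutic.

0.5 mg/L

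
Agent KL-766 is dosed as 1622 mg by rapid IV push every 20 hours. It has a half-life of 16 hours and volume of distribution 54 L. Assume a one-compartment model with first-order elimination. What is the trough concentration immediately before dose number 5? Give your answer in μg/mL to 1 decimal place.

21.1 μg/mL

f = (1/2)^(τ/t½) = (1/2)^(20/16) ≈ 0.4204.
C₀ = D/Vd = 1622/54 ≈ 30.037 μg/mL.
Before the 5th dose, 4 doses have been given. Superposition: Cmin = C₀·(f + f² + … + f^4).
≈ 30.037 × (0.4204 + 0.1767 + 0.0743 + 0.0312) ≈ 30.037 × 0.7026 ≈ 21.104 μg/mL.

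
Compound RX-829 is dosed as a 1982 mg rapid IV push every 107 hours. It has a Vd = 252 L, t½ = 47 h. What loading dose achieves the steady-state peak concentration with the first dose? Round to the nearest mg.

f = (1/2)^(107/47) ≈ 0.206384; accumulation ratio R = 1/(1−f) ≈ 1.26006.
Loading dose to hit Cmax,ss on first dose: D_load = D_maint·R ≈ 1982 × 1.26006 ≈ 2497.44 mg.

2497 mg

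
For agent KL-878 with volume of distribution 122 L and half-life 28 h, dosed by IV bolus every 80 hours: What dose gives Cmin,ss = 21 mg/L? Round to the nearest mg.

τ/t½ = 80/28 ≈ 2.8571, so f = (1/2)^(80/28) ≈ 0.138011.
Cmin,ss = (D/Vd)·f/(1−f), so D = Cmin,ss·Vd·(1−f)/f.
D = 21 × 122 × (1−f)/f ≈ 21 × 122 × 6.24580 ≈ 16001.74 mg.

16002 mg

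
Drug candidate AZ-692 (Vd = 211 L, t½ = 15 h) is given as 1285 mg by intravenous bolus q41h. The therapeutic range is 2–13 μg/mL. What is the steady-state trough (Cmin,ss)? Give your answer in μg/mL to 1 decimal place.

1.1 μg/mL

τ/t½ = 41/15 ≈ 2.7333, so fraction remaining f = (1/2)^(41/15) ≈ 0.1504.
Single-dose peak C₀ = D/Vd = 1285/211 ≈ 6.090 μg/mL.
Steady-state trough Cmin,ss = C₀·f/(1−f) ≈ 6.090 × 0.1504/0.8496 ≈ 1.078 μg/mL.
Trough 1.1 μg/mL vs MEC 2 μg/mL: subtherapeutic.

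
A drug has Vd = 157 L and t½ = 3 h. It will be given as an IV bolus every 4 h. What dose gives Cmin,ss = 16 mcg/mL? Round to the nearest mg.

τ/t½ = 4/3 ≈ 1.3333, so f = (1/2)^(4/3) ≈ 0.396850.
Cmin,ss = (D/Vd)·f/(1−f), so D = Cmin,ss·Vd·(1−f)/f.
D = 16 × 157 × (1−f)/f ≈ 16 × 157 × 1.51984 ≈ 3817.84 mg.

3818 mg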